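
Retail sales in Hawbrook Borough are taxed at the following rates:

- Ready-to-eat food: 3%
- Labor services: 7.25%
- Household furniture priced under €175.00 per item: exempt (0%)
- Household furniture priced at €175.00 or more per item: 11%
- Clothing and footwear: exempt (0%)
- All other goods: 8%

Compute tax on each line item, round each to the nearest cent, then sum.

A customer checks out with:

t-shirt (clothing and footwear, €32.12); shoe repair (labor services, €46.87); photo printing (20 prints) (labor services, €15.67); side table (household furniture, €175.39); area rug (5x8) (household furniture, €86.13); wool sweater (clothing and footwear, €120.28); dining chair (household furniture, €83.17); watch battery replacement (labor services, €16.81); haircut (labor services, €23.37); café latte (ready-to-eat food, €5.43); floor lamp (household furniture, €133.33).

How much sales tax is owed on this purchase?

€26.90

T-shirt €32.12: clothing and footwear → 0% → €0.00
Shoe repair €46.87: labor services → 7.25% → €3.40
Photo printing (20 prints) €15.67: labor services → 7.25% → €1.14
Side table €175.39: household furniture, €175.00 or more → 11% → €19.29
Area rug (5x8) €86.13: household furniture, under €175.00 → 0% → €0.00
Wool sweater €120.28: clothing and footwear → 0% → €0.00
Dining chair €83.17: household furniture, under €175.00 → 0% → €0.00
Watch battery replacement €16.81: labor services → 7.25% → €1.22
Haircut €23.37: labor services → 7.25% → €1.69
Café latte €5.43: ready-to-eat food → 3% → €0.16
Floor lamp €133.33: household furniture, under €175.00 → 0% → €0.00
Total tax = €3.40 + €1.14 + €19.29 + €1.22 + €1.69 + €0.16 = €26.90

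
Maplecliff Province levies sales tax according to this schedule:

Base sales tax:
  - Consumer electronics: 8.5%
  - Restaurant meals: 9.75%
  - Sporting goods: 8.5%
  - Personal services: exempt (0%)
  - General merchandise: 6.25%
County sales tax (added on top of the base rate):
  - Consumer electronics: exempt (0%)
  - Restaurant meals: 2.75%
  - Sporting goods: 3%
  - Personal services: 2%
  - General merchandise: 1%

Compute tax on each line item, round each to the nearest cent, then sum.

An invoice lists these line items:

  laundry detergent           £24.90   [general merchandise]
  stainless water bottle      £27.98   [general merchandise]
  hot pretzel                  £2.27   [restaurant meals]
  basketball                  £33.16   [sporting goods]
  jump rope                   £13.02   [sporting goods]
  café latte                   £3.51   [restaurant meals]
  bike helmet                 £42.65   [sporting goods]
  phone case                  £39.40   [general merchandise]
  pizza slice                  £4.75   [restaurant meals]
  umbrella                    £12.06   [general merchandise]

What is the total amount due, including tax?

Laundry detergent £24.90: general merchandise → 6.25% + 1% county = 7.25% → £1.81
Stainless water bottle £27.98: general merchandise → 6.25% + 1% county = 7.25% → £2.03
Hot pretzel £2.27: restaurant meals → 9.75% + 2.75% county = 12.5% → £0.28
Basketball £33.16: sporting goods → 8.5% + 3% county = 11.5% → £3.81
Jump rope £13.02: sporting goods → 8.5% + 3% county = 11.5% → £1.50
Café latte £3.51: restaurant meals → 9.75% + 2.75% county = 12.5% → £0.44
Bike helmet £42.65: sporting goods → 8.5% + 3% county = 11.5% → £4.90
Phone case £39.40: general merchandise → 6.25% + 1% county = 7.25% → £2.86
Pizza slice £4.75: restaurant meals → 9.75% + 2.75% county = 12.5% → £0.59
Umbrella £12.06: general merchandise → 6.25% + 1% county = 7.25% → £0.87
Subtotal = £203.70; tax = £19.09; total due = £222.79

£222.79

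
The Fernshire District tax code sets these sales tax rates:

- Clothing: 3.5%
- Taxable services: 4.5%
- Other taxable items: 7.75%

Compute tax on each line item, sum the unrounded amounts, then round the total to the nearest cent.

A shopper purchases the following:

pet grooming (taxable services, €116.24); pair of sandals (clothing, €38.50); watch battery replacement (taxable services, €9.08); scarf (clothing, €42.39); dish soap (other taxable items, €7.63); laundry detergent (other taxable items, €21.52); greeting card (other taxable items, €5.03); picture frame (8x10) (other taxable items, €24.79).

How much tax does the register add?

€13.04

Pet grooming €116.24: taxable services → 4.5% → €5.2308
Pair of sandals €38.50: clothing → 3.5% → €1.3475
Watch battery replacement €9.08: taxable services → 4.5% → €0.4086
Scarf €42.39: clothing → 3.5% → €1.48365
Dish soap €7.63: other taxable items → 7.75% → €0.591325
Laundry detergent €21.52: other taxable items → 7.75% → €1.6678
Greeting card €5.03: other taxable items → 7.75% → €0.389825
Picture frame (8x10) €24.79: other taxable items → 7.75% → €1.921225
Unrounded tax sum = €13.040725 → €13.04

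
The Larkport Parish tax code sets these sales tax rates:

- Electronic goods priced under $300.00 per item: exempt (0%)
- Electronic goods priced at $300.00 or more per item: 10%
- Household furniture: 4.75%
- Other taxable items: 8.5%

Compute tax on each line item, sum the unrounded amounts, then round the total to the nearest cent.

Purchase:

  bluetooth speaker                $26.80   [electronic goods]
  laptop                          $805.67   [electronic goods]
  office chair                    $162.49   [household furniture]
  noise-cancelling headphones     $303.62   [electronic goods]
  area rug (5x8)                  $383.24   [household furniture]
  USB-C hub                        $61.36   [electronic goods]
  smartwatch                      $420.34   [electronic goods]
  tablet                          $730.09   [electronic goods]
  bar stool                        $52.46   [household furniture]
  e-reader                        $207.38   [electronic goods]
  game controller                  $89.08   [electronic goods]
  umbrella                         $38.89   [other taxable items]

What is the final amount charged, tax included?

Bluetooth speaker $26.80: electronic goods, under $300.00 → 0% → $0.00
Laptop $805.67: electronic goods, $300.00 or more → 10% → $80.567
Office chair $162.49: household furniture → 4.75% → $7.718275
Noise-cancelling headphones $303.62: electronic goods, $300.00 or more → 10% → $30.362
Area rug (5x8) $383.24: household furniture → 4.75% → $18.2039
USB-C hub $61.36: electronic goods, under $300.00 → 0% → $0.00
Smartwatch $420.34: electronic goods, $300.00 or more → 10% → $42.034
Tablet $730.09: electronic goods, $300.00 or more → 10% → $73.009
Bar stool $52.46: household furniture → 4.75% → $2.49185
E-reader $207.38: electronic goods, under $300.00 → 0% → $0.00
Game controller $89.08: electronic goods, under $300.00 → 0% → $0.00
Umbrella $38.89: other taxable items → 8.5% → $3.30565
Subtotal = $3281.42; unrounded tax = $257.691675 → $257.69; total due = $3539.11

$3539.11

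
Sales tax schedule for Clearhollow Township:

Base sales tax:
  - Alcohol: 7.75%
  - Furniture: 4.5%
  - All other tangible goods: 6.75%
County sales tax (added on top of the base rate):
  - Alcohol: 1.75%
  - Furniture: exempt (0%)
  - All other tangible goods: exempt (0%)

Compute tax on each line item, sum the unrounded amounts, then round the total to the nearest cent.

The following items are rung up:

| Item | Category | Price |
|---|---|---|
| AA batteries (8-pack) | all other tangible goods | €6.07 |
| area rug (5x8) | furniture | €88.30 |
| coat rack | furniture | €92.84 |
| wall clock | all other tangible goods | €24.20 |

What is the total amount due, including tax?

€221.60

AA batteries (8-pack) €6.07: all other tangible goods → 6.75% + 0% county = 6.75% → €0.409725
Area rug (5x8) €88.30: furniture → 4.5% + 0% county = 4.5% → €3.9735
Coat rack €92.84: furniture → 4.5% + 0% county = 4.5% → €4.1778
Wall clock €24.20: all other tangible goods → 6.75% + 0% county = 6.75% → €1.6335
Subtotal = €211.41; unrounded tax = €10.194525 → €10.19; total due = €221.60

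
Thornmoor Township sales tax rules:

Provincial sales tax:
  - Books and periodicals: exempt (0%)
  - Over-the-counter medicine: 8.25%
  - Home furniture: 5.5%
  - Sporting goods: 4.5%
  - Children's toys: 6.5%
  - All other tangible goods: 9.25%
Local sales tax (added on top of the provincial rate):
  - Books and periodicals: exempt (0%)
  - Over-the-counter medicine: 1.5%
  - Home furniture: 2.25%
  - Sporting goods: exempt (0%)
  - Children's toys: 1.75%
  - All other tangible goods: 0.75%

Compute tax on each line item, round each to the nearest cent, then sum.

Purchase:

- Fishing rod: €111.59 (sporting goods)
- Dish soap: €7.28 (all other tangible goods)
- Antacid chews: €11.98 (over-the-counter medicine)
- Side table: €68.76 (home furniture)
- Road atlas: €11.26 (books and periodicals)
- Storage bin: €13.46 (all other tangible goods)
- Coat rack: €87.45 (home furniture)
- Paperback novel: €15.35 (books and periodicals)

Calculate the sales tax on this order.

Fishing rod €111.59: sporting goods → 4.5% + 0% local = 4.5% → €5.02
Dish soap €7.28: all other tangible goods → 9.25% + 0.75% local = 10% → €0.73
Antacid chews €11.98: over-the-counter medicine → 8.25% + 1.5% local = 9.75% → €1.17
Side table €68.76: home furniture → 5.5% + 2.25% local = 7.75% → €5.33
Road atlas €11.26: books and periodicals → 0% + 0% local = 0% → €0.00
Storage bin €13.46: all other tangible goods → 9.25% + 0.75% local = 10% → €1.35
Coat rack €87.45: home furniture → 5.5% + 2.25% local = 7.75% → €6.78
Paperback novel €15.35: books and periodicals → 0% + 0% local = 0% → €0.00
Total tax = €5.02 + €0.73 + €1.17 + €5.33 + €1.35 + €6.78 = €20.38

€20.38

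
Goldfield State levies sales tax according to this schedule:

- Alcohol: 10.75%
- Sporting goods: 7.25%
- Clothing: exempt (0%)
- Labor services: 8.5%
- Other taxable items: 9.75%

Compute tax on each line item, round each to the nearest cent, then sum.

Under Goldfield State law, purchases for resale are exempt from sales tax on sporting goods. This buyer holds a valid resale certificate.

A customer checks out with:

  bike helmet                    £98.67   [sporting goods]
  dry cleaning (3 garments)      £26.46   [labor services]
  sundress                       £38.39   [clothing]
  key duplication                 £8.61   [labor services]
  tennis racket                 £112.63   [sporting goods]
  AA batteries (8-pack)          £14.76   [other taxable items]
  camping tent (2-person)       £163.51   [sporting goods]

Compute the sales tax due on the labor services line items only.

Dry cleaning (3 garments) £26.46: labor services → 8.5% → £2.25
Key duplication £8.61: labor services → 8.5% → £0.73
Tax on labor services = £2.25 + £0.73 = £2.98

£2.98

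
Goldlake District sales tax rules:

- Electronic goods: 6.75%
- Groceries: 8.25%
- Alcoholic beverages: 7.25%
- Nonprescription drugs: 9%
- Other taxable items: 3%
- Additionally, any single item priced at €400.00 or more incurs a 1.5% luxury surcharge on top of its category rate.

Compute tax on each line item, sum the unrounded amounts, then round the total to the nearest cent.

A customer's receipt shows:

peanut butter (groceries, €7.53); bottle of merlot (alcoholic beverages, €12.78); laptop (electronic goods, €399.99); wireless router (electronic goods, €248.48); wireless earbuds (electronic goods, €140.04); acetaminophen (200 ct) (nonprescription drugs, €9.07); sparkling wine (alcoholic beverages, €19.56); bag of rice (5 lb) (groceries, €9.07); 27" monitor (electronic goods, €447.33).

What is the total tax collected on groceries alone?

€1.37

Peanut butter €7.53: groceries → 8.25% → €0.621225
Bag of rice (5 lb) €9.07: groceries → 8.25% → €0.748275
Tax on groceries: unrounded sum = €1.3695 → €1.37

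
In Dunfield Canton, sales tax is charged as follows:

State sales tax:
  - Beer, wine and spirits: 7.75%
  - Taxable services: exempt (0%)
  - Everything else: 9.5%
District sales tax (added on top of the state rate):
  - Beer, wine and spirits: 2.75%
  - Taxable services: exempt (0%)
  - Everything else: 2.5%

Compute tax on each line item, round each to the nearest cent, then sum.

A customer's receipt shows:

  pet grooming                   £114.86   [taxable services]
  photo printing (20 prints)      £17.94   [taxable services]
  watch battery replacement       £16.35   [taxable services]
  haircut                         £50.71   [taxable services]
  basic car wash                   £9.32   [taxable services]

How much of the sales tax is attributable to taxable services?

Pet grooming £114.86: taxable services → 0% + 0% district = 0% → £0.00
Photo printing (20 prints) £17.94: taxable services → 0% + 0% district = 0% → £0.00
Watch battery replacement £16.35: taxable services → 0% + 0% district = 0% → £0.00
Haircut £50.71: taxable services → 0% + 0% district = 0% → £0.00
Basic car wash £9.32: taxable services → 0% + 0% district = 0% → £0.00
Tax on taxable services = £0.00 + £0.00 + £0.00 + £0.00 + £0.00 = £0.00

£0.00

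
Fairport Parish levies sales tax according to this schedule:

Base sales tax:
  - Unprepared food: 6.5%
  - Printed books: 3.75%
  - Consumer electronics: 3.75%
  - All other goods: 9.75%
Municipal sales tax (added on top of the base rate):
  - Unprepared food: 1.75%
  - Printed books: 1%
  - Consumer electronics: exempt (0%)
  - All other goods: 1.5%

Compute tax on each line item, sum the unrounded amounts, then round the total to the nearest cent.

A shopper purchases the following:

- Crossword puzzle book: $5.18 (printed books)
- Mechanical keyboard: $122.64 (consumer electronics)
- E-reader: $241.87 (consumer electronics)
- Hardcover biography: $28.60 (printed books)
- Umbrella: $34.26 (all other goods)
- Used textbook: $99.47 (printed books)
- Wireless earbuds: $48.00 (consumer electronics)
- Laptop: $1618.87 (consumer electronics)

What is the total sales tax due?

$86.36

Crossword puzzle book $5.18: printed books → 3.75% + 1% municipal = 4.75% → $0.24605
Mechanical keyboard $122.64: consumer electronics → 3.75% + 0% municipal = 3.75% → $4.599
E-reader $241.87: consumer electronics → 3.75% + 0% municipal = 3.75% → $9.070125
Hardcover biography $28.60: printed books → 3.75% + 1% municipal = 4.75% → $1.3585
Umbrella $34.26: all other goods → 9.75% + 1.5% municipal = 11.25% → $3.85425
Used textbook $99.47: printed books → 3.75% + 1% municipal = 4.75% → $4.724825
Wireless earbuds $48.00: consumer electronics → 3.75% + 0% municipal = 3.75% → $1.80
Laptop $1618.87: consumer electronics → 3.75% + 0% municipal = 3.75% → $60.707625
Unrounded tax sum = $86.360375 → $86.36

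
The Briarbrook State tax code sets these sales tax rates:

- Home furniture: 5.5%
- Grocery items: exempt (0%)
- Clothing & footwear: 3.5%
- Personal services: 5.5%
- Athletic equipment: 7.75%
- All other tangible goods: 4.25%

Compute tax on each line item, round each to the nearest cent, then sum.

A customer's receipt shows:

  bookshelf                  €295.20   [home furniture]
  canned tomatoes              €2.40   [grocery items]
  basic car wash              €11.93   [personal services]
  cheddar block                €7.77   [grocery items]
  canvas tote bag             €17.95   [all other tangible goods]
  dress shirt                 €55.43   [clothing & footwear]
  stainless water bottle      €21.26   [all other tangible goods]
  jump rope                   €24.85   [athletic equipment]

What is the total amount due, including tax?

Bookshelf €295.20: home furniture → 5.5% → €16.24
Canned tomatoes €2.40: grocery items → 0% → €0.00
Basic car wash €11.93: personal services → 5.5% → €0.66
Cheddar block €7.77: grocery items → 0% → €0.00
Canvas tote bag €17.95: all other tangible goods → 4.25% → €0.76
Dress shirt €55.43: clothing & footwear → 3.5% → €1.94
Stainless water bottle €21.26: all other tangible goods → 4.25% → €0.90
Jump rope €24.85: athletic equipment → 7.75% → €1.93
Subtotal = €436.79; tax = €22.43; total due = €459.22

€459.22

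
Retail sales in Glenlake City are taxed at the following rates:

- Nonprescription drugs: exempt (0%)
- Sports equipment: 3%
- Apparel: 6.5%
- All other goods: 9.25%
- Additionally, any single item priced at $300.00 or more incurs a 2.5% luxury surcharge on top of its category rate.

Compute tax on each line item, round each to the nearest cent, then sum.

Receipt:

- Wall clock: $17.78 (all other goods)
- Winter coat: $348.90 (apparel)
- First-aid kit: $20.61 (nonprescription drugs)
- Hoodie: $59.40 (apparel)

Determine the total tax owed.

$36.90

Wall clock $17.78: all other goods → 9.25% → $1.64
Winter coat $348.90: apparel → 6.5% + 2.5% surcharge = 9% → $31.40
First-aid kit $20.61: nonprescription drugs → 0% → $0.00
Hoodie $59.40: apparel → 6.5% → $3.86
Total tax = $1.64 + $31.40 + $3.86 = $36.90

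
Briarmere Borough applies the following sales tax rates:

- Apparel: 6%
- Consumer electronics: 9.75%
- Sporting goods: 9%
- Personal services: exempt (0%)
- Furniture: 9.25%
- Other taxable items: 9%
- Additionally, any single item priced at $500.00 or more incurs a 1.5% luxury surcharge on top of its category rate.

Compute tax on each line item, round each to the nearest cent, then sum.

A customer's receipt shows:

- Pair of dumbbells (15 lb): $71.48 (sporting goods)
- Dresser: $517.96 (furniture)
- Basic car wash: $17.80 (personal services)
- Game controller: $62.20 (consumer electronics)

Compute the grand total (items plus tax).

$737.61

Pair of dumbbells (15 lb) $71.48: sporting goods → 9% → $6.43
Dresser $517.96: furniture → 9.25% + 1.5% surcharge = 10.75% → $55.68
Basic car wash $17.80: personal services → 0% → $0.00
Game controller $62.20: consumer electronics → 9.75% → $6.06
Subtotal = $669.44; tax = $68.17; total due = $737.61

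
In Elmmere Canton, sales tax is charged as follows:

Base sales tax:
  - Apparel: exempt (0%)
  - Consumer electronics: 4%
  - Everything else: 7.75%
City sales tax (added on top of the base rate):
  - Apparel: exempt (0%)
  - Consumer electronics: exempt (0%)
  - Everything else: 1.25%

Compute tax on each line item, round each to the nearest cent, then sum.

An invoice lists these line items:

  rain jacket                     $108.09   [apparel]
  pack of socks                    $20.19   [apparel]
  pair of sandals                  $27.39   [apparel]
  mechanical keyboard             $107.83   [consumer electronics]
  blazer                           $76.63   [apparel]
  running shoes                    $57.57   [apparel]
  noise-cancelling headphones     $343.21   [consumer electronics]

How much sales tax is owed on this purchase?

Rain jacket $108.09: apparel → 0% + 0% city = 0% → $0.00
Pack of socks $20.19: apparel → 0% + 0% city = 0% → $0.00
Pair of sandals $27.39: apparel → 0% + 0% city = 0% → $0.00
Mechanical keyboard $107.83: consumer electronics → 4% + 0% city = 4% → $4.31
Blazer $76.63: apparel → 0% + 0% city = 0% → $0.00
Running shoes $57.57: apparel → 0% + 0% city = 0% → $0.00
Noise-cancelling headphones $343.21: consumer electronics → 4% + 0% city = 4% → $13.73
Total tax = $4.31 + $13.73 = $18.04

$18.04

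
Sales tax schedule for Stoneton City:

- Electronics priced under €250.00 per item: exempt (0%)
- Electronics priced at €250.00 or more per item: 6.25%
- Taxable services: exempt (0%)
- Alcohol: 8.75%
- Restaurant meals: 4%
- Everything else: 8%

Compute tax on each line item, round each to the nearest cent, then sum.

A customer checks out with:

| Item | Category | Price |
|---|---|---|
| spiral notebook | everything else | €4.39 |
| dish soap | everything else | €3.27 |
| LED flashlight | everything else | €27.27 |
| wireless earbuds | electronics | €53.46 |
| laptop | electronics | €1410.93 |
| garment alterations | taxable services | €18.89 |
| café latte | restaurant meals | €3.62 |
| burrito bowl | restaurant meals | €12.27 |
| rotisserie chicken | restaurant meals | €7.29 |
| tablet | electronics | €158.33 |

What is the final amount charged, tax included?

Spiral notebook €4.39: everything else → 8% → €0.35
Dish soap €3.27: everything else → 8% → €0.26
LED flashlight €27.27: everything else → 8% → €2.18
Wireless earbuds €53.46: electronics, under €250.00 → 0% → €0.00
Laptop €1410.93: electronics, €250.00 or more → 6.25% → €88.18
Garment alterations €18.89: taxable services → 0% → €0.00
Café latte €3.62: restaurant meals → 4% → €0.14
Burrito bowl €12.27: restaurant meals → 4% → €0.49
Rotisserie chicken €7.29: restaurant meals → 4% → €0.29
Tablet €158.33: electronics, under €250.00 → 0% → €0.00
Subtotal = €1699.72; tax = €91.89; total due = €1791.61

€1791.61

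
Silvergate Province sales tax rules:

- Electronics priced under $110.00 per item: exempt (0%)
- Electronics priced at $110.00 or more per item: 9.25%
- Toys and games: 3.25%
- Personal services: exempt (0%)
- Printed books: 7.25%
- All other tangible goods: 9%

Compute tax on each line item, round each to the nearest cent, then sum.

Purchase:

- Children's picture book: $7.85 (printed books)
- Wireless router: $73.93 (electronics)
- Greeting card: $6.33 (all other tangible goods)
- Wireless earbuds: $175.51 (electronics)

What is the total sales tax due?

$17.37

Children's picture book $7.85: printed books → 7.25% → $0.57
Wireless router $73.93: electronics, under $110.00 → 0% → $0.00
Greeting card $6.33: all other tangible goods → 9% → $0.57
Wireless earbuds $175.51: electronics, $110.00 or more → 9.25% → $16.23
Total tax = $0.57 + $0.57 + $16.23 = $17.37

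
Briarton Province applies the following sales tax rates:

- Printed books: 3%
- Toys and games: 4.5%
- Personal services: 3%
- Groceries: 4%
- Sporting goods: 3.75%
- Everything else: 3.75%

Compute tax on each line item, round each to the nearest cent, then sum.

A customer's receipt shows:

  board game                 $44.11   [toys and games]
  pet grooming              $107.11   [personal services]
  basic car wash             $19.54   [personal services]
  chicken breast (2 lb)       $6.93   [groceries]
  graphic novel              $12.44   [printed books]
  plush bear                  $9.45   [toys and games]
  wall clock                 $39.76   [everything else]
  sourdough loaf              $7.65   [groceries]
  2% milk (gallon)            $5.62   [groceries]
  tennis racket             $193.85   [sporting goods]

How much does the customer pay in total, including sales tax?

Board game $44.11: toys and games → 4.5% → $1.98
Pet grooming $107.11: personal services → 3% → $3.21
Basic car wash $19.54: personal services → 3% → $0.59
Chicken breast (2 lb) $6.93: groceries → 4% → $0.28
Graphic novel $12.44: printed books → 3% → $0.37
Plush bear $9.45: toys and games → 4.5% → $0.43
Wall clock $39.76: everything else → 3.75% → $1.49
Sourdough loaf $7.65: groceries → 4% → $0.31
2% milk (gallon) $5.62: groceries → 4% → $0.22
Tennis racket $193.85: sporting goods → 3.75% → $7.27
Subtotal = $446.46; tax = $16.15; total due = $462.61

$462.61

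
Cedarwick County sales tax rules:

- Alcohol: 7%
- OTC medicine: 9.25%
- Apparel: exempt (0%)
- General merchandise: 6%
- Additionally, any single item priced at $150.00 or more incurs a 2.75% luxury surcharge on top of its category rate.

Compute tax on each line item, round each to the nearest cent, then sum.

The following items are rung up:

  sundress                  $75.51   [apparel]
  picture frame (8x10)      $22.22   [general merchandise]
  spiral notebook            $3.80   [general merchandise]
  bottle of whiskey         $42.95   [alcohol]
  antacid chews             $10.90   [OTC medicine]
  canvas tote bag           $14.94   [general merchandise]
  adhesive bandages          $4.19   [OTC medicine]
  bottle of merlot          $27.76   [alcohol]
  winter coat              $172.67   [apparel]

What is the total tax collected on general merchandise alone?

$2.46

Picture frame (8x10) $22.22: general merchandise → 6% → $1.33
Spiral notebook $3.80: general merchandise → 6% → $0.23
Canvas tote bag $14.94: general merchandise → 6% → $0.90
Tax on general merchandise = $1.33 + $0.23 + $0.90 = $2.46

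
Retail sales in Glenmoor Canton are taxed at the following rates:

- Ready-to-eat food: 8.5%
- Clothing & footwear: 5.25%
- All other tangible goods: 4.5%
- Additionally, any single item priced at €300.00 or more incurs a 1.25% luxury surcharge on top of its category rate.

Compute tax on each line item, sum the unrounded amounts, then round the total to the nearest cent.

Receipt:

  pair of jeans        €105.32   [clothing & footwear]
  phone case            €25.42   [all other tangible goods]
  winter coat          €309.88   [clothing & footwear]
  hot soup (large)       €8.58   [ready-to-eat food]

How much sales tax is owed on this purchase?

€27.54

Pair of jeans €105.32: clothing & footwear → 5.25% → €5.5293
Phone case €25.42: all other tangible goods → 4.5% → €1.1439
Winter coat €309.88: clothing & footwear → 5.25% + 1.25% surcharge = 6.5% → €20.1422
Hot soup (large) €8.58: ready-to-eat food → 8.5% → €0.7293
Unrounded tax sum = €27.5447 → €27.54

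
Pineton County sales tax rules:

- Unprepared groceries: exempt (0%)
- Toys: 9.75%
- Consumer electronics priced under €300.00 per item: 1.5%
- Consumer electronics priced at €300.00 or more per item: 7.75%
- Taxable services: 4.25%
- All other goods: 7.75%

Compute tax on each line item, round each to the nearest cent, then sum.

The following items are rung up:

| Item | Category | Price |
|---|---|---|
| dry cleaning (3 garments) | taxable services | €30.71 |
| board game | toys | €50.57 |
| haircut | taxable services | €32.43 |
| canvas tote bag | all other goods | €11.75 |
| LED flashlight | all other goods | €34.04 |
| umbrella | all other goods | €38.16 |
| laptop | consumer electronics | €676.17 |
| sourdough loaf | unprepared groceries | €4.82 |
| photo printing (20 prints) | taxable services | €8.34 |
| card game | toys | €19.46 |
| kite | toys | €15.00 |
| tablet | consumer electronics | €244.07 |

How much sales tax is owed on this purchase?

Dry cleaning (3 garments) €30.71: taxable services → 4.25% → €1.31
Board game €50.57: toys → 9.75% → €4.93
Haircut €32.43: taxable services → 4.25% → €1.38
Canvas tote bag €11.75: all other goods → 7.75% → €0.91
LED flashlight €34.04: all other goods → 7.75% → €2.64
Umbrella €38.16: all other goods → 7.75% → €2.96
Laptop €676.17: consumer electronics, €300.00 or more → 7.75% → €52.40
Sourdough loaf €4.82: unprepared groceries → 0% → €0.00
Photo printing (20 prints) €8.34: taxable services → 4.25% → €0.35
Card game €19.46: toys → 9.75% → €1.90
Kite €15.00: toys → 9.75% → €1.46
Tablet €244.07: consumer electronics, under €300.00 → 1.5% → €3.66
Total tax = €1.31 + €4.93 + €1.38 + €0.91 + €2.64 + €2.96 + €52.40 + €0.35 + €1.90 + €1.46 + €3.66 = €73.90

€73.90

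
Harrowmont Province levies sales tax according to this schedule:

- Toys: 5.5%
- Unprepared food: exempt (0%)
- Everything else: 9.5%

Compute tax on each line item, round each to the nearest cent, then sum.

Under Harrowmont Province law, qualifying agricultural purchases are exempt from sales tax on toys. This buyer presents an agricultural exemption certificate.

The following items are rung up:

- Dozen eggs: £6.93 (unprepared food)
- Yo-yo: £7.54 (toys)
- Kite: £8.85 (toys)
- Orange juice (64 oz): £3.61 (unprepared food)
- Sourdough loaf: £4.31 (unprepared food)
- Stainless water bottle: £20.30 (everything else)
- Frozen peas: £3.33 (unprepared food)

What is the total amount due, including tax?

Dozen eggs £6.93: unprepared food → 0% → £0.00
Yo-yo £7.54: toys, buyer-exempt → 0% → £0.00
Kite £8.85: toys, buyer-exempt → 0% → £0.00
Orange juice (64 oz) £3.61: unprepared food → 0% → £0.00
Sourdough loaf £4.31: unprepared food → 0% → £0.00
Stainless water bottle £20.30: everything else → 9.5% → £1.93
Frozen peas £3.33: unprepared food → 0% → £0.00
Subtotal = £54.87; tax = £1.93; total due = £56.80

£56.80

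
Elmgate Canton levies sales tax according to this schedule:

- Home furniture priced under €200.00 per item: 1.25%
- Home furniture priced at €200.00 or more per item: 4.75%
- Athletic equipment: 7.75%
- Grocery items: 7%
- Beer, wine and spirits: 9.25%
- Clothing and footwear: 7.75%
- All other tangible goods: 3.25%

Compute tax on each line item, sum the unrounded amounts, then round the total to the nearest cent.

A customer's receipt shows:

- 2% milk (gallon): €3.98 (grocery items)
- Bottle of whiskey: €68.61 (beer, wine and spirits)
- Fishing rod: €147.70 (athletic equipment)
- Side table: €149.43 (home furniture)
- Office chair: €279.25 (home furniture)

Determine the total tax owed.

2% milk (gallon) €3.98: grocery items → 7% → €0.2786
Bottle of whiskey €68.61: beer, wine and spirits → 9.25% → €6.346425
Fishing rod €147.70: athletic equipment → 7.75% → €11.44675
Side table €149.43: home furniture, under €200.00 → 1.25% → €1.867875
Office chair €279.25: home furniture, €200.00 or more → 4.75% → €13.264375
Unrounded tax sum = €33.204025 → €33.20

€33.20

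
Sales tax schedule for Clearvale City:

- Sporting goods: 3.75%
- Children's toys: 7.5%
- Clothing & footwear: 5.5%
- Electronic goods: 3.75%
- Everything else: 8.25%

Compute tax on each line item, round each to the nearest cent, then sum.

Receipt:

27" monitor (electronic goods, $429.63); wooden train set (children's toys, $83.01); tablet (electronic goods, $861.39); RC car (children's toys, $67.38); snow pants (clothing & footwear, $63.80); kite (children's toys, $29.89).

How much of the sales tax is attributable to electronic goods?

$48.41

27" monitor $429.63: electronic goods → 3.75% → $16.11
Tablet $861.39: electronic goods → 3.75% → $32.30
Tax on electronic goods = $16.11 + $32.30 = $48.41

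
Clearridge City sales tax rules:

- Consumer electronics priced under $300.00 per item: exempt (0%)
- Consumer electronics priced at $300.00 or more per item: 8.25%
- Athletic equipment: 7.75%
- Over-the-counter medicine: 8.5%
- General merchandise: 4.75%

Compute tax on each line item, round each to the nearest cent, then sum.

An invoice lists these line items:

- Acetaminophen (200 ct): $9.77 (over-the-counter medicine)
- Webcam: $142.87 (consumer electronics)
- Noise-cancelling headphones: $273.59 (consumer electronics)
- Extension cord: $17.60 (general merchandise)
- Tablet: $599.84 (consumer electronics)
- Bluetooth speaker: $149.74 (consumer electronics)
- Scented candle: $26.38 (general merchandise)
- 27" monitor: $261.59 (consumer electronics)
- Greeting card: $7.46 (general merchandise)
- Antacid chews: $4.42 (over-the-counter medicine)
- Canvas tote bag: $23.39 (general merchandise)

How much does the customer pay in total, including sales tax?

Acetaminophen (200 ct) $9.77: over-the-counter medicine → 8.5% → $0.83
Webcam $142.87: consumer electronics, under $300.00 → 0% → $0.00
Noise-cancelling headphones $273.59: consumer electronics, under $300.00 → 0% → $0.00
Extension cord $17.60: general merchandise → 4.75% → $0.84
Tablet $599.84: consumer electronics, $300.00 or more → 8.25% → $49.49
Bluetooth speaker $149.74: consumer electronics, under $300.00 → 0% → $0.00
Scented candle $26.38: general merchandise → 4.75% → $1.25
27" monitor $261.59: consumer electronics, under $300.00 → 0% → $0.00
Greeting card $7.46: general merchandise → 4.75% → $0.35
Antacid chews $4.42: over-the-counter medicine → 8.5% → $0.38
Canvas tote bag $23.39: general merchandise → 4.75% → $1.11
Subtotal = $1516.65; tax = $54.25; total due = $1570.90

$1570.90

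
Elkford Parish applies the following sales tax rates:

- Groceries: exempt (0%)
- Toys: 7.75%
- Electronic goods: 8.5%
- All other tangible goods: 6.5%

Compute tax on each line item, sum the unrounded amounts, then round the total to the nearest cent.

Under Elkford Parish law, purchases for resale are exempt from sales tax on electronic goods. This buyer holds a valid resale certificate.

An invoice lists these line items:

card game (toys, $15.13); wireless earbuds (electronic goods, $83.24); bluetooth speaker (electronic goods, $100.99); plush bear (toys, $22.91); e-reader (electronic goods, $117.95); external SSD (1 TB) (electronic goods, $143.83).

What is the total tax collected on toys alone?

$2.95

Card game $15.13: toys → 7.75% → $1.172575
Plush bear $22.91: toys → 7.75% → $1.775525
Tax on toys: unrounded sum = $2.9481 → $2.95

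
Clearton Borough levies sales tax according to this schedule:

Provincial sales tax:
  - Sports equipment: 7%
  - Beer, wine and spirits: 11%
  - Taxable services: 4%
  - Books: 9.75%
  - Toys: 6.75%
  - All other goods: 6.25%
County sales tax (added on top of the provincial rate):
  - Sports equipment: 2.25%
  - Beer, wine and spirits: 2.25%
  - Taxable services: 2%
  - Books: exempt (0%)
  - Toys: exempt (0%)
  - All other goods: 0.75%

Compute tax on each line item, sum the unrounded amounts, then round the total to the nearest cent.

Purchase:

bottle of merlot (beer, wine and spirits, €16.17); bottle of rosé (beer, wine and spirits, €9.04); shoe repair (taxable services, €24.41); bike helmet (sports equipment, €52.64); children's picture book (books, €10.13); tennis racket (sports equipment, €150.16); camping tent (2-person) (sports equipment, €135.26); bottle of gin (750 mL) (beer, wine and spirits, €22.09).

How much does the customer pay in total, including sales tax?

Bottle of merlot €16.17: beer, wine and spirits → 11% + 2.25% county = 13.25% → €2.142525
Bottle of rosé €9.04: beer, wine and spirits → 11% + 2.25% county = 13.25% → €1.1978
Shoe repair €24.41: taxable services → 4% + 2% county = 6% → €1.4646
Bike helmet €52.64: sports equipment → 7% + 2.25% county = 9.25% → €4.8692
Children's picture book €10.13: books → 9.75% + 0% county = 9.75% → €0.987675
Tennis racket €150.16: sports equipment → 7% + 2.25% county = 9.25% → €13.8898
Camping tent (2-person) €135.26: sports equipment → 7% + 2.25% county = 9.25% → €12.51155
Bottle of gin (750 mL) €22.09: beer, wine and spirits → 11% + 2.25% county = 13.25% → €2.926925
Subtotal = €419.90; unrounded tax = €39.990075 → €39.99; total due = €459.89

€459.89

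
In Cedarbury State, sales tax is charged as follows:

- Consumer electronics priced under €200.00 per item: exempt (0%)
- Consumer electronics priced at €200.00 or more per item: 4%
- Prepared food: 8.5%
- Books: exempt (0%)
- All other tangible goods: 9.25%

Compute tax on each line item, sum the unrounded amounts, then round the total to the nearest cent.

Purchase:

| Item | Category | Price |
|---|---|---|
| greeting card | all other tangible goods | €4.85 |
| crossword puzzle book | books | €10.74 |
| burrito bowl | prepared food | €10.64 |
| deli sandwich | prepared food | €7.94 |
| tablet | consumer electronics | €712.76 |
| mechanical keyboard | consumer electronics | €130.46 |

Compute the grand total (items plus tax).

Greeting card €4.85: all other tangible goods → 9.25% → €0.448625
Crossword puzzle book €10.74: books → 0% → €0.00
Burrito bowl €10.64: prepared food → 8.5% → €0.9044
Deli sandwich €7.94: prepared food → 8.5% → €0.6749
Tablet €712.76: consumer electronics, €200.00 or more → 4% → €28.5104
Mechanical keyboard €130.46: consumer electronics, under €200.00 → 0% → €0.00
Subtotal = €877.39; unrounded tax = €30.538325 → €30.54; total due = €907.93

€907.93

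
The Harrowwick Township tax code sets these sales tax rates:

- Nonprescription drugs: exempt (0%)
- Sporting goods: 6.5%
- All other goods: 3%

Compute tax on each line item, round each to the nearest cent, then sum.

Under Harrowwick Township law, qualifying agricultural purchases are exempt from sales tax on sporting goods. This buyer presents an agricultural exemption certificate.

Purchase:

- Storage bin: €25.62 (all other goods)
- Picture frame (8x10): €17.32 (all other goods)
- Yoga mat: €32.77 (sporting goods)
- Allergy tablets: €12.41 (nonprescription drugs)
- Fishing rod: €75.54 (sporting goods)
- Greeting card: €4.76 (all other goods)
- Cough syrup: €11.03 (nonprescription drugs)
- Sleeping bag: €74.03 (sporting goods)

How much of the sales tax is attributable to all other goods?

Storage bin €25.62: all other goods → 3% → €0.77
Picture frame (8x10) €17.32: all other goods → 3% → €0.52
Greeting card €4.76: all other goods → 3% → €0.14
Tax on all other goods = €0.77 + €0.52 + €0.14 = €1.43

€1.43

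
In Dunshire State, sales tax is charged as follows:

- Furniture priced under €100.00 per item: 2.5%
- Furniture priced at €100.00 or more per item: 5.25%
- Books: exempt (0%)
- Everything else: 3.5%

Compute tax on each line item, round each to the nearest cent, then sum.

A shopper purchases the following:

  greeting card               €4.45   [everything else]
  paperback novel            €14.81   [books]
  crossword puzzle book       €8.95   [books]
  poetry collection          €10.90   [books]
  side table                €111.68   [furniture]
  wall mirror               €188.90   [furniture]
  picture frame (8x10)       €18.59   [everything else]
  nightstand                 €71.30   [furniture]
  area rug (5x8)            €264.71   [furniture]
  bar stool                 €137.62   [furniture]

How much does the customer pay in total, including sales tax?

€871.41

Greeting card €4.45: everything else → 3.5% → €0.16
Paperback novel €14.81: books → 0% → €0.00
Crossword puzzle book €8.95: books → 0% → €0.00
Poetry collection €10.90: books → 0% → €0.00
Side table €111.68: furniture, €100.00 or more → 5.25% → €5.86
Wall mirror €188.90: furniture, €100.00 or more → 5.25% → €9.92
Picture frame (8x10) €18.59: everything else → 3.5% → €0.65
Nightstand €71.30: furniture, under €100.00 → 2.5% → €1.78
Area rug (5x8) €264.71: furniture, €100.00 or more → 5.25% → €13.90
Bar stool €137.62: furniture, €100.00 or more → 5.25% → €7.23
Subtotal = €831.91; tax = €39.50; total due = €871.41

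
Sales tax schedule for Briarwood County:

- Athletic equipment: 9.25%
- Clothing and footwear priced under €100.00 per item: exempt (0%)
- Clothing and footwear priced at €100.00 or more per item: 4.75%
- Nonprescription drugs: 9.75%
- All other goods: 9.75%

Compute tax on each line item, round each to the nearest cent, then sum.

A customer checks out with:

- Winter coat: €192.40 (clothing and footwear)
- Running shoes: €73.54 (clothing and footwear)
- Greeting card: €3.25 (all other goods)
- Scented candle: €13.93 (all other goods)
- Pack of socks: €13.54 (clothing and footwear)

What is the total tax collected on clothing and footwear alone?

Winter coat €192.40: clothing and footwear, €100.00 or more → 4.75% → €9.14
Running shoes €73.54: clothing and footwear, under €100.00 → 0% → €0.00
Pack of socks €13.54: clothing and footwear, under €100.00 → 0% → €0.00
Tax on clothing and footwear = €9.14 + €0.00 + €0.00 = €9.14

€9.14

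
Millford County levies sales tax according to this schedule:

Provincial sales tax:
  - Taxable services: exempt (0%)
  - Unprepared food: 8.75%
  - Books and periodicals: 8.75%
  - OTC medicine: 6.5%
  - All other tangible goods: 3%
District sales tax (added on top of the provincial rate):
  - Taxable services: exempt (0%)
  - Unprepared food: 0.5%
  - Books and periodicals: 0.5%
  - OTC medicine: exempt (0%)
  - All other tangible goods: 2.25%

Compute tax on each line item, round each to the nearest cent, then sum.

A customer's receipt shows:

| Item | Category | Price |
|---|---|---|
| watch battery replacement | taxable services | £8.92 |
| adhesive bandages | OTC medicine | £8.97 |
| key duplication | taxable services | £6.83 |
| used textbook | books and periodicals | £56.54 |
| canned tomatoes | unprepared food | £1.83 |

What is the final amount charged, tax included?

£89.07

Watch battery replacement £8.92: taxable services → 0% + 0% district = 0% → £0.00
Adhesive bandages £8.97: OTC medicine → 6.5% + 0% district = 6.5% → £0.58
Key duplication £6.83: taxable services → 0% + 0% district = 0% → £0.00
Used textbook £56.54: books and periodicals → 8.75% + 0.5% district = 9.25% → £5.23
Canned tomatoes £1.83: unprepared food → 8.75% + 0.5% district = 9.25% → £0.17
Subtotal = £83.09; tax = £5.98; total due = £89.07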